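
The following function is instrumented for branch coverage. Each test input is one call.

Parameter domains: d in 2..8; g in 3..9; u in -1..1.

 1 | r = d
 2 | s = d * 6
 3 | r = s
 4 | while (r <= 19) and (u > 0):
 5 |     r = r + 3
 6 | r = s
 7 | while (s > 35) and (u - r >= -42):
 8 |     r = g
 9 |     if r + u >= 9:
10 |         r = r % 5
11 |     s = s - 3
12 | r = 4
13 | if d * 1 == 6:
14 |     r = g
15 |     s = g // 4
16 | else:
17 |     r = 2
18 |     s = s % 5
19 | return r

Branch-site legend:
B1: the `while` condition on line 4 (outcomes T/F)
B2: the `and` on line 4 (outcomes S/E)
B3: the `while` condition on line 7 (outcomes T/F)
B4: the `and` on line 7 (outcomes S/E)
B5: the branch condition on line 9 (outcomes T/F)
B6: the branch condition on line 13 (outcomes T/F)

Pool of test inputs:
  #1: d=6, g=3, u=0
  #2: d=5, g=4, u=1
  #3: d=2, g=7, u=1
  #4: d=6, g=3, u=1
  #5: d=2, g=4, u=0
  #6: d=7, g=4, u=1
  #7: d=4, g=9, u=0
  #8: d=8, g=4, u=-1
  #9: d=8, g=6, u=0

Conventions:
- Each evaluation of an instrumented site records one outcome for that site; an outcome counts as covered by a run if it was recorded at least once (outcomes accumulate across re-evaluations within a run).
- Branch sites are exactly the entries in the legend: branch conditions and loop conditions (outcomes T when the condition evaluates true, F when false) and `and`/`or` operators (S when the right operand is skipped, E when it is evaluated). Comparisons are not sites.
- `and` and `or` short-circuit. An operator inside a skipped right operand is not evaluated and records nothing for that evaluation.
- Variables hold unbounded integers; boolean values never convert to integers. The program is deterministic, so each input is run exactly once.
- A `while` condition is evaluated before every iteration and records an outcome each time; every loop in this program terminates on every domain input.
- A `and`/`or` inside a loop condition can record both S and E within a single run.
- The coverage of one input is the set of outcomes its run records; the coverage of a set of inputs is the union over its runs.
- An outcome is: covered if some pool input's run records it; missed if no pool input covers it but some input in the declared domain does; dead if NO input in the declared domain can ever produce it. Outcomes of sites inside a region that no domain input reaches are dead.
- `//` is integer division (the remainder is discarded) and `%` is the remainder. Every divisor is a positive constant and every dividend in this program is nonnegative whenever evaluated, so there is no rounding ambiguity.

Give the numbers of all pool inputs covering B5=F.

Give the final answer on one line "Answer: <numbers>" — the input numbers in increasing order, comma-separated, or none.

input #1 (d=6, g=3, u=0): records B5=F
input #2 (d=5, g=4, u=1): does not record B5=F
input #3 (d=2, g=7, u=1): does not record B5=F
input #4 (d=6, g=3, u=1): records B5=F
input #5 (d=2, g=4, u=0): does not record B5=F
input #6 (d=7, g=4, u=1): records B5=F
input #7 (d=4, g=9, u=0): does not record B5=F
input #8 (d=8, g=4, u=-1): does not record B5=F
input #9 (d=8, g=6, u=0): does not record B5=F

Answer: 1, 4, 6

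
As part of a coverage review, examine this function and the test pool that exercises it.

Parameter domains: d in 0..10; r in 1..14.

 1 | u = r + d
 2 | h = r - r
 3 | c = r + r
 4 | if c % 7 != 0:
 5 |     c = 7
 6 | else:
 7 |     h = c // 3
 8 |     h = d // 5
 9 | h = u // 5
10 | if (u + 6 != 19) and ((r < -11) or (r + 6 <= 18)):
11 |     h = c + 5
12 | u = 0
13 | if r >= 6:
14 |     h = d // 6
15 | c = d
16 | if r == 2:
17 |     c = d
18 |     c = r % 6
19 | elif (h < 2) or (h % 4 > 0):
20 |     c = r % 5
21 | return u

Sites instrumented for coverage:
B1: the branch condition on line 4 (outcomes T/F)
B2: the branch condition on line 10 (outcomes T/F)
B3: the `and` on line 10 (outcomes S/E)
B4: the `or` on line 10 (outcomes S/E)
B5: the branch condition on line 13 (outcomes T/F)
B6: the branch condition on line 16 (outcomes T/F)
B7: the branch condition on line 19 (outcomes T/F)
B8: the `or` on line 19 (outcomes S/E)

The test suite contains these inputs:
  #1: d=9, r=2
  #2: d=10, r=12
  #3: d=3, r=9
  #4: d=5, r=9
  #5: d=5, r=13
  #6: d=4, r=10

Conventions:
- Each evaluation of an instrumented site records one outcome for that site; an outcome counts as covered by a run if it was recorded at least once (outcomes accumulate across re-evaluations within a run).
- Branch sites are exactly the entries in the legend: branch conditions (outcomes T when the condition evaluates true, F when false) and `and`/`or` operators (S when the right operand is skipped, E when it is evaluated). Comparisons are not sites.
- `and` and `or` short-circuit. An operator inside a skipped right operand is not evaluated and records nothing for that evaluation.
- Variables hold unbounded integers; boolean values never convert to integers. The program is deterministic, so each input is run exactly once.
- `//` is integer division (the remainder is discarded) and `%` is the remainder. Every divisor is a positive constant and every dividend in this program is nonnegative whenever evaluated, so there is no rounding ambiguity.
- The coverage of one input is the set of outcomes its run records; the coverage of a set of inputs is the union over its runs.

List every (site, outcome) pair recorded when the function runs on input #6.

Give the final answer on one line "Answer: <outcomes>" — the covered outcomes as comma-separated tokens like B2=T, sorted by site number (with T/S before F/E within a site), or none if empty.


Event log for input #6 (d=4, r=10):
  B1->T, B3->E, B4->E, B2->T, B5->T, B6->F, B8->S, B7->T
collecting distinct outcomes: B1=T, B2=T, B3=E, B4=E, B5=T, B6=F, B7=T, B8=S
Answer: B1=T, B2=T, B3=E, B4=E, B5=T, B6=F, B7=T, B8=S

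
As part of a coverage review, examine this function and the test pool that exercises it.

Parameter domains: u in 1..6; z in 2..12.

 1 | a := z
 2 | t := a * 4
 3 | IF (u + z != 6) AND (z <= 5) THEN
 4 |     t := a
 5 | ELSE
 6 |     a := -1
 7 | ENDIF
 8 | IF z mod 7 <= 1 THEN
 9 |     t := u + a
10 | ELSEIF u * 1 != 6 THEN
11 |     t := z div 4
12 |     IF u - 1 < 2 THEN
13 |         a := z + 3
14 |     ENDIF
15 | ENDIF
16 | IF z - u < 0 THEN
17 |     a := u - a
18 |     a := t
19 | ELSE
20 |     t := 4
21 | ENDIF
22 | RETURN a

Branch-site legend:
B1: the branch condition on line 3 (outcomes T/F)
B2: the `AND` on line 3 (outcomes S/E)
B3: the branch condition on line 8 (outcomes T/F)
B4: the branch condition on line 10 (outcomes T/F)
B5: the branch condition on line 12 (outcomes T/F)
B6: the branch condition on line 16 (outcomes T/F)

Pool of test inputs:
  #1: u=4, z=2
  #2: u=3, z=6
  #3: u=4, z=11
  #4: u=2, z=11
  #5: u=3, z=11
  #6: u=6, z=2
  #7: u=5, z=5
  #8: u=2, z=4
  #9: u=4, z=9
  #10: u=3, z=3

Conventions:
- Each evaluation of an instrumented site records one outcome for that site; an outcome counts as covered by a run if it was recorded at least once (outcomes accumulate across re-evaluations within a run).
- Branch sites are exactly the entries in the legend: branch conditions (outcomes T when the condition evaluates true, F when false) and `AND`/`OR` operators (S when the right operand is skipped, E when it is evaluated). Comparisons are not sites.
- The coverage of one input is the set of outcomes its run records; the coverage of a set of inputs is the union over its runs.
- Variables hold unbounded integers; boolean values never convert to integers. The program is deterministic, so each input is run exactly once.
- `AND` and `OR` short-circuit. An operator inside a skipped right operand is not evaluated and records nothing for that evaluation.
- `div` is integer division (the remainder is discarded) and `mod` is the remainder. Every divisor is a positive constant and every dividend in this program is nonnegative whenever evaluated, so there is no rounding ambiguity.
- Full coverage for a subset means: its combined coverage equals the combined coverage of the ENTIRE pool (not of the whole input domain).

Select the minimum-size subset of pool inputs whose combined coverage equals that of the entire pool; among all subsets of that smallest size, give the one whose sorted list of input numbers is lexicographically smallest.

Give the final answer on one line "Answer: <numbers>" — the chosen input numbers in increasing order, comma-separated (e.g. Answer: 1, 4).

#1 (u=4, z=2) -> B2->S, B1->F, B3->F, B4->T, B5->F, B6->T; covered: B1=F, B2=S, B3=F, B4=T, B5=F, B6=T
#2 (u=3, z=6) -> B2->E, B1->F, B3->F, B4->T, B5->F, B6->F; covered: B1=F, B2=E, B3=F, B4=T, B5=F, B6=F
#3 (u=4, z=11) -> B2->E, B1->F, B3->F, B4->T, B5->F, B6->F; covered: B1=F, B2=E, B3=F, B4=T, B5=F, B6=F
#4 (u=2, z=11) -> B2->E, B1->F, B3->F, B4->T, B5->T, B6->F; covered: B1=F, B2=E, B3=F, B4=T, B5=T, B6=F
#5 (u=3, z=11) -> B2->E, B1->F, B3->F, B4->T, B5->F, B6->F; covered: B1=F, B2=E, B3=F, B4=T, B5=F, B6=F
#6 (u=6, z=2) -> B2->E, B1->T, B3->F, B4->F, B6->T; covered: B1=T, B2=E, B3=F, B4=F, B6=T
#7 (u=5, z=5) -> B2->E, B1->T, B3->F, B4->T, B5->F, B6->F; covered: B1=T, B2=E, B3=F, B4=T, B5=F, B6=F
#8 (u=2, z=4) -> B2->S, B1->F, B3->F, B4->T, B5->T, B6->F; covered: B1=F, B2=S, B3=F, B4=T, B5=T, B6=F
#9 (u=4, z=9) -> B2->E, B1->F, B3->F, B4->T, B5->F, B6->F; covered: B1=F, B2=E, B3=F, B4=T, B5=F, B6=F
#10 (u=3, z=3) -> B2->S, B1->F, B3->F, B4->T, B5->F, B6->F; covered: B1=F, B2=S, B3=F, B4=T, B5=F, B6=F
together the pool reaches 11 outcomes: B1=T, B1=F, B2=S, B2=E, B3=F, B4=T, B4=F, B5=T, B5=F, B6=T, B6=F
every size-1 subset falls short of the 11 outcomes (best: 6/11)
every size-2 subset falls short of the 11 outcomes (best: 10/11)
at size 3, {1, 4, 6} reaches all 11 outcomes; every lexicographically earlier size-3 subset fails

Answer: 1, 4, 6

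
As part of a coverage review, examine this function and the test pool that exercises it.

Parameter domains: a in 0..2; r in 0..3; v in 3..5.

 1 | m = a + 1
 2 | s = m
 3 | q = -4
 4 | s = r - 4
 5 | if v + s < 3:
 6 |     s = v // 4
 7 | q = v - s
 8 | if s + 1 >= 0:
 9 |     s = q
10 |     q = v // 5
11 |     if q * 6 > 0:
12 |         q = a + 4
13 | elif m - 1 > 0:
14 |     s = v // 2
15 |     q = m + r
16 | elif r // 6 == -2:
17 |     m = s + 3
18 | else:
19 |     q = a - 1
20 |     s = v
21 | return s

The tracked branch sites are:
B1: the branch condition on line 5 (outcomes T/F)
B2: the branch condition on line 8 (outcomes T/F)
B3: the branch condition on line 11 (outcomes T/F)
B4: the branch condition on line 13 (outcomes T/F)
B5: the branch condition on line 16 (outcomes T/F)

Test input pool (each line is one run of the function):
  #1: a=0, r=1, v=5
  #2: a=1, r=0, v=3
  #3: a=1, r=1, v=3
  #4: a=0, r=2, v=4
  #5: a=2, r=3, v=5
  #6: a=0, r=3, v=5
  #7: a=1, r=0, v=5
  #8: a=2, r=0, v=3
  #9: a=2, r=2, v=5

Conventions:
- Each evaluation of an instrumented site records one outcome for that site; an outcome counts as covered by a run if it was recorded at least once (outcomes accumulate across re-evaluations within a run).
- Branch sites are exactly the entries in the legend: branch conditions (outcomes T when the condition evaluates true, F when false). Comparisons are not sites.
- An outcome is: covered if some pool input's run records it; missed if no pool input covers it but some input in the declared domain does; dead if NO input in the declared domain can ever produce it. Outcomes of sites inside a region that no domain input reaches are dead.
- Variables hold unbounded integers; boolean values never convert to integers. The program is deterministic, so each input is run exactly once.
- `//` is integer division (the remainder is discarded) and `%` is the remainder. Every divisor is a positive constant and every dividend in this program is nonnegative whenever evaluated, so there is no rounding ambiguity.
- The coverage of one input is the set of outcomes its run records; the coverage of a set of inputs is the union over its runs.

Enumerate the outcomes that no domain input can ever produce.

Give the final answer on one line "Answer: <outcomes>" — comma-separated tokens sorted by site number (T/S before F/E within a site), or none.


running all 36 domain inputs and tallying outcomes:
  B5=T: zero occurrences over every domain input -> dead
  reachable outcomes have witnesses, e.g. B1=T (e.g. a=0, r=0, v=3), B1=F (e.g. a=0, r=2, v=5), B2=T (e.g. a=0, r=0, v=3), B2=F (e.g. a=0, r=2, v=5)
Answer: B5=T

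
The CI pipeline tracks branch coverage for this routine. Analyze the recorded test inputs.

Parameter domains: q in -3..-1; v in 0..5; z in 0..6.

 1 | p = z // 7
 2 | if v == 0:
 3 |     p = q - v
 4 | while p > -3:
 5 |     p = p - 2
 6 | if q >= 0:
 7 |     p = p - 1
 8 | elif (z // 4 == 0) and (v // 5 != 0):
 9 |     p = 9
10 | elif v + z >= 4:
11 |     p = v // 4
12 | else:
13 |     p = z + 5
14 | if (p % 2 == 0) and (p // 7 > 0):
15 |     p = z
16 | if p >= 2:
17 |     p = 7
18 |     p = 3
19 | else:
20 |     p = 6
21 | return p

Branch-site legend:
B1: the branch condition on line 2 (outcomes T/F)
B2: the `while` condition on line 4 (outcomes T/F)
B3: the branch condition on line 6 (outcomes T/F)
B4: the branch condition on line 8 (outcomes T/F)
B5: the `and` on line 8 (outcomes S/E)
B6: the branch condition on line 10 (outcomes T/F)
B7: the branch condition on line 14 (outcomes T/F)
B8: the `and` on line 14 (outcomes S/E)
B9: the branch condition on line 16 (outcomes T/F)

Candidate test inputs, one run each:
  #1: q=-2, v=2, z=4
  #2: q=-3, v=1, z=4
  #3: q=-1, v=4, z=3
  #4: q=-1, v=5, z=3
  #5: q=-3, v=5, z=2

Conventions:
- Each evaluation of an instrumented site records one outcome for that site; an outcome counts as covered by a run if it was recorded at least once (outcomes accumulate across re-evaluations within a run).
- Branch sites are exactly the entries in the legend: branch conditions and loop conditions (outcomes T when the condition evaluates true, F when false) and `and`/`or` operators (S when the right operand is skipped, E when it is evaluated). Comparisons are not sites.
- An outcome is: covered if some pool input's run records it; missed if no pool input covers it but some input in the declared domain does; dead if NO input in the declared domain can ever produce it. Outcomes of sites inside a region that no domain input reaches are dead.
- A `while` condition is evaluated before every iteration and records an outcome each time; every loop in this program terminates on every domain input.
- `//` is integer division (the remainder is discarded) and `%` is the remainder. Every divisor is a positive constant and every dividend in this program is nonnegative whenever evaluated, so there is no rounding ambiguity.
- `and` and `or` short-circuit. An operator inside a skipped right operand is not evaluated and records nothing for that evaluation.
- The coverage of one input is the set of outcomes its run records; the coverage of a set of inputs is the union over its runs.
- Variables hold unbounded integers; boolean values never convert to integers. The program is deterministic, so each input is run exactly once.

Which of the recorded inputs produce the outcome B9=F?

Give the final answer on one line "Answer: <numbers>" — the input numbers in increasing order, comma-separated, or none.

input #1 (q=-2, v=2, z=4): hits B9=F
input #2 (q=-3, v=1, z=4): hits B9=F
input #3 (q=-1, v=4, z=3): hits B9=F
input #4 (q=-1, v=5, z=3): never hits B9=F
input #5 (q=-3, v=5, z=2): never hits B9=F

Answer: 1, 2, 3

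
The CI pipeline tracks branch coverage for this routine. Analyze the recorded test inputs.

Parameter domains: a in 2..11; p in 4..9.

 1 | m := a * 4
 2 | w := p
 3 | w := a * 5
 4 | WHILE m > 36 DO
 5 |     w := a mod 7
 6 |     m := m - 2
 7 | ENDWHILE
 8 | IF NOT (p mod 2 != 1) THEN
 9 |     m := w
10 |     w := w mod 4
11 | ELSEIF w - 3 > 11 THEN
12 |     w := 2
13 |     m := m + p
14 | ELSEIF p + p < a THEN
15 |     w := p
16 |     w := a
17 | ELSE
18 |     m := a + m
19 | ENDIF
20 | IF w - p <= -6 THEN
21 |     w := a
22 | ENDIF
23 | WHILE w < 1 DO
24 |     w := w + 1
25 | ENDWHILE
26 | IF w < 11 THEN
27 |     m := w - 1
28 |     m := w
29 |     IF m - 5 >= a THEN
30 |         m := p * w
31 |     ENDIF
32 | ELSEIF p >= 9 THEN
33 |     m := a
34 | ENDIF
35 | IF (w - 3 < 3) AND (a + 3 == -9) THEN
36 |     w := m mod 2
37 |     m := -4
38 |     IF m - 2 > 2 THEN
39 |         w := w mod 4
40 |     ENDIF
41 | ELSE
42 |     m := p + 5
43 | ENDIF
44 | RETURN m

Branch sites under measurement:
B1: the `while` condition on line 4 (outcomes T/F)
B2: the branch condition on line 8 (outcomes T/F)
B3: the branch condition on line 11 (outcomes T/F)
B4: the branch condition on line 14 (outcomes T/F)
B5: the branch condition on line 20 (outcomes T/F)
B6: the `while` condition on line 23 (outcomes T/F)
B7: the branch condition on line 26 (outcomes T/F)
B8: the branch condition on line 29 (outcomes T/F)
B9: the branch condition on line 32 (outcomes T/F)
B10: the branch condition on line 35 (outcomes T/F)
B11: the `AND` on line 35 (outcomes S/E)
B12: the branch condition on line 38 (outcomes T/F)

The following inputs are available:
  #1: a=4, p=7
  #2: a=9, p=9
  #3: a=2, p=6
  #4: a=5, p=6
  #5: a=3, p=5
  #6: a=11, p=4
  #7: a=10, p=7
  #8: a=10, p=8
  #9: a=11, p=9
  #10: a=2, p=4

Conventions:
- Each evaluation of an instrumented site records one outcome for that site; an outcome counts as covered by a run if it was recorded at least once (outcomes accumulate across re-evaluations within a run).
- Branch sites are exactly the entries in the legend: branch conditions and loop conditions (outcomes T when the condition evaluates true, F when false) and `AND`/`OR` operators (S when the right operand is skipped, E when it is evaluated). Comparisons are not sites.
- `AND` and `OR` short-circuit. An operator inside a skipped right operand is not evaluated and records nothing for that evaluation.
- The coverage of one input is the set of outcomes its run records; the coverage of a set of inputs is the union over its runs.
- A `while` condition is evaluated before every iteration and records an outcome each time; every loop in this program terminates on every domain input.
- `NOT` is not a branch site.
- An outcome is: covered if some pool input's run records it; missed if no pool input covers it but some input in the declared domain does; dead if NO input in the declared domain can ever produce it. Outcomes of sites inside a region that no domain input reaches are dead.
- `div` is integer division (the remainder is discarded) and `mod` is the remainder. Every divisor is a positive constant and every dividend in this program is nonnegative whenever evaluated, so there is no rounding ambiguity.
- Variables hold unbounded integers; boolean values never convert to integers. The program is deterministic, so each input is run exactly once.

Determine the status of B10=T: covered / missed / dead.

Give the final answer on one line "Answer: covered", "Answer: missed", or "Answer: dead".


no pool input records B10=T
checking all 60 inputs in the declared domain: B10=T is never recorded -> dead
Answer: dead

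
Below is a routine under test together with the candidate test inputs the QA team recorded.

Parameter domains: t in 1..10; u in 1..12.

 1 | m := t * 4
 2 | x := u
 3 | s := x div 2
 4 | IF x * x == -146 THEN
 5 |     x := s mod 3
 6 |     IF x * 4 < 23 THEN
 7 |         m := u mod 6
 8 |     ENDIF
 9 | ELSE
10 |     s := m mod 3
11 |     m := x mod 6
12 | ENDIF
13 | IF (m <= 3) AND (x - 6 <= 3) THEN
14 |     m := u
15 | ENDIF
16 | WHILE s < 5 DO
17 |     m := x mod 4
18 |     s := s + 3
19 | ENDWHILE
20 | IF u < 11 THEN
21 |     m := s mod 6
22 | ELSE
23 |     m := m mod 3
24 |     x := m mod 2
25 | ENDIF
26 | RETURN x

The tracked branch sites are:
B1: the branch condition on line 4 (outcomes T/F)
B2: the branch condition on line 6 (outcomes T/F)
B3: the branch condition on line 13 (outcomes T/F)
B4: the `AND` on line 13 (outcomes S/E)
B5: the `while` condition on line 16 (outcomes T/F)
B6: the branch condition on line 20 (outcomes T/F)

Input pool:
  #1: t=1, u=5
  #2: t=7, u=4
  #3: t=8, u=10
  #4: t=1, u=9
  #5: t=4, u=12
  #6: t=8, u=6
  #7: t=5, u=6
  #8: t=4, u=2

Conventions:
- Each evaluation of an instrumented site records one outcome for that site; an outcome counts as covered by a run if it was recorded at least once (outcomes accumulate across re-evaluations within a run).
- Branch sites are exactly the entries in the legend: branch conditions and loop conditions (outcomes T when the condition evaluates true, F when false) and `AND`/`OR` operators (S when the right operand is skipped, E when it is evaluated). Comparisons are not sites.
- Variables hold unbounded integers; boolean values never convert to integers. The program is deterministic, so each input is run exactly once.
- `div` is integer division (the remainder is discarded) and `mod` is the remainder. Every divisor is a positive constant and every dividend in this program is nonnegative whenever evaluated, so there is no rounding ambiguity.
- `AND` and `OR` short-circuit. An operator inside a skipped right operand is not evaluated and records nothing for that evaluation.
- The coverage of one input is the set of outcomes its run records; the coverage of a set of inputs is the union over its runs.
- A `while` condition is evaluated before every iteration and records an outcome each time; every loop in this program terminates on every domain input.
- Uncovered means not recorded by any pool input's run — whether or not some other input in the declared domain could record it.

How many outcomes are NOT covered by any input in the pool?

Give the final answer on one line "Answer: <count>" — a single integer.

#1 (t=1, u=5) -> B1->F, B4->S, B3->F, B5->T, B5->T, B5->F, B6->T; covered: B1=F, B3=F, B4=S, B5=T, B5=F, B6=T
#2 (t=7, u=4) -> B1->F, B4->S, B3->F, B5->T, B5->T, B5->F, B6->T; covered: B1=F, B3=F, B4=S, B5=T, B5=F, B6=T
#3 (t=8, u=10) -> B1->F, B4->S, B3->F, B5->T, B5->F, B6->T; covered: B1=F, B3=F, B4=S, B5=T, B5=F, B6=T
#4 (t=1, u=9) -> B1->F, B4->E, B3->T, B5->T, B5->T, B5->F, B6->T; covered: B1=F, B3=T, B4=E, B5=T, B5=F, B6=T
#5 (t=4, u=12) -> B1->F, B4->E, B3->F, B5->T, B5->T, B5->F, B6->F; covered: B1=F, B3=F, B4=E, B5=T, B5=F, B6=F
#6 (t=8, u=6) -> B1->F, B4->E, B3->T, B5->T, B5->F, B6->T; covered: B1=F, B3=T, B4=E, B5=T, B5=F, B6=T
#7 (t=5, u=6) -> B1->F, B4->E, B3->T, B5->T, B5->F, B6->T; covered: B1=F, B3=T, B4=E, B5=T, B5=F, B6=T
#8 (t=4, u=2) -> B1->F, B4->E, B3->T, B5->T, B5->T, B5->F, B6->T; covered: B1=F, B3=T, B4=E, B5=T, B5=F, B6=T
union over the pool: B1=F, B3=T, B3=F, B4=S, B4=E, B5=T, B5=F, B6=T, B6=F
uncovered (3 of 12): B1=T, B2=T, B2=F

Answer: 3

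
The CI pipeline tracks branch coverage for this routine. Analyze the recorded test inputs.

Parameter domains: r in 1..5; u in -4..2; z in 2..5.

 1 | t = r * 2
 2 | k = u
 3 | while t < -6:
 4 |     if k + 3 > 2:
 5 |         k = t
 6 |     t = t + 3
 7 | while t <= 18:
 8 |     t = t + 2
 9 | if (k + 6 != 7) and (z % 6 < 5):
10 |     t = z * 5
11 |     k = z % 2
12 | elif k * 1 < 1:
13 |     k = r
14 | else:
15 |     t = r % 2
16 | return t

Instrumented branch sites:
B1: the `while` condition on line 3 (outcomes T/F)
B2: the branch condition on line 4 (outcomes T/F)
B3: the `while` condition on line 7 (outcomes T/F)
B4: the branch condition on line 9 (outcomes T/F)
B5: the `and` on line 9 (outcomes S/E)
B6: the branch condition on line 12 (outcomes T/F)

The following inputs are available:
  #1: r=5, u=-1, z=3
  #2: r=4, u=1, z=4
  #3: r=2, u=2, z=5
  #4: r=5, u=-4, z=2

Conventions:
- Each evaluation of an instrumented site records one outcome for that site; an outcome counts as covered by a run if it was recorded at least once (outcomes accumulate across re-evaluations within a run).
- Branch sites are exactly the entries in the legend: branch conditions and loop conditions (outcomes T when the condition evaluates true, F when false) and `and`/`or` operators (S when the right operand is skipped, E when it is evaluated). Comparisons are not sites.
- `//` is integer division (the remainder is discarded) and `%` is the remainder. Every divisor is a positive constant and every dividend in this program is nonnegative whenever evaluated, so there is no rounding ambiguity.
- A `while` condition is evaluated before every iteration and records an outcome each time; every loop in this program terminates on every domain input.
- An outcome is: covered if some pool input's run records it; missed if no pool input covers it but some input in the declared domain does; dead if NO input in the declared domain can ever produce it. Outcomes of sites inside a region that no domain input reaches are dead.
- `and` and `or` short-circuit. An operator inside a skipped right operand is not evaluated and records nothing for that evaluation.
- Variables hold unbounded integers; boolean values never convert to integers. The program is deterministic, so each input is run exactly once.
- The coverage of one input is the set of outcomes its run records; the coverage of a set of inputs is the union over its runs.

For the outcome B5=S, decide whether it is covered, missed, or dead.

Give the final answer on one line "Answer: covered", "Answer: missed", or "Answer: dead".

B5=S is recorded by pool input(s) 2 -> covered

Answer: covered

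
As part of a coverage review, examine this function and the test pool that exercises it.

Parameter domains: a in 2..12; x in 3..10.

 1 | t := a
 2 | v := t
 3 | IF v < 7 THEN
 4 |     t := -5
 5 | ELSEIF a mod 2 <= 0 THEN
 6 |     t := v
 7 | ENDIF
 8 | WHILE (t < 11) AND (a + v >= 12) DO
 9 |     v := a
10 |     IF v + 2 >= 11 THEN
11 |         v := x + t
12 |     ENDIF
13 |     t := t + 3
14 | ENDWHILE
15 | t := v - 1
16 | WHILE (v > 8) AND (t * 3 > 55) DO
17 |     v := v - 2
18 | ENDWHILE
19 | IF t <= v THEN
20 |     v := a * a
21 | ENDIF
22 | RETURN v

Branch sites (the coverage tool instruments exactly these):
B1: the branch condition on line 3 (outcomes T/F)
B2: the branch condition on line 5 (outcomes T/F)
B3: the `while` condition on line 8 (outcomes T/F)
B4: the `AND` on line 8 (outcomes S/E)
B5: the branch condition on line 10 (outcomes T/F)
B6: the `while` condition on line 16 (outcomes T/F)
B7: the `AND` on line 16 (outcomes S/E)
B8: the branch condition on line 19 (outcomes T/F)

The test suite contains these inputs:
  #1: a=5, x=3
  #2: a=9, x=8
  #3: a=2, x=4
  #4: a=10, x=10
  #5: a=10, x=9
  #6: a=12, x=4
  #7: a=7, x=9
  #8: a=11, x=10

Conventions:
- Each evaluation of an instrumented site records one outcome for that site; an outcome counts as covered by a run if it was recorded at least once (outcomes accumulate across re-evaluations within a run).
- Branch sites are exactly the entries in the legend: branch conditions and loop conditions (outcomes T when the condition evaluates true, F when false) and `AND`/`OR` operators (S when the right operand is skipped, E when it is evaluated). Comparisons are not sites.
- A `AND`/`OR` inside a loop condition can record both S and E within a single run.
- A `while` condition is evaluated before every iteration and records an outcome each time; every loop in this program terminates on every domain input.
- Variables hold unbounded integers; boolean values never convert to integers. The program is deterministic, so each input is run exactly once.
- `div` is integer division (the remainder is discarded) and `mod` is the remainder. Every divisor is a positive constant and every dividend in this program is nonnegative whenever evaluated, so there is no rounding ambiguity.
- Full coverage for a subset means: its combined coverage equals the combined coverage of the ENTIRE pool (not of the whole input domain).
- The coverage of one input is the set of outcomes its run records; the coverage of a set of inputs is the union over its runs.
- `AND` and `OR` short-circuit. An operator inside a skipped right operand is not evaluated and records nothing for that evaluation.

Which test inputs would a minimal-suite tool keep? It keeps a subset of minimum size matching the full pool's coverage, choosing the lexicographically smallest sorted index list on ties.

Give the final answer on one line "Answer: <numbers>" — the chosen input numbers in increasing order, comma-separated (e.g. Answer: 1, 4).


run #1 (a=5, x=3) runs B1->T, B4->E, B3->F, B7->S, B6->F, B8->T; records B1=T, B3=F, B4=E, B6=F, B7=S, B8=T
run #2 (a=9, x=8) runs B1->F, B2->F, B4->E, B3->T, B5->T, B4->S, B3->F, B7->E, B6->F, B8->T; records B1=F, B2=F, B3=T, B3=F, B4=S, B4=E, B5=T, B6=F, B7=E, B8=T
run #3 (a=2, x=4) runs B1->T, B4->E, B3->F, B7->S, B6->F, B8->T; records B1=T, B3=F, B4=E, B6=F, B7=S, B8=T
run #4 (a=10, x=10) runs B1->F, B2->T, B4->E, B3->T, B5->T, B4->S, B3->F, B7->E, B6->T, B7->E, B6->T, B7->E, B6->T, B7->E, ...; records B1=F, B2=T, B3=T, B3=F, B4=S, B4=E, B5=T, B6=T, B6=F, B7=S, B7=E, B8=F
run #5 (a=10, x=9) runs B1->F, B2->T, B4->E, B3->T, B5->T, B4->S, B3->F, B7->E, B6->F, B8->T; records B1=F, B2=T, B3=T, B3=F, B4=S, B4=E, B5=T, B6=F, B7=E, B8=T
run #6 (a=12, x=4) runs B1->F, B2->T, B4->S, B3->F, B7->E, B6->F, B8->T; records B1=F, B2=T, B3=F, B4=S, B6=F, B7=E, B8=T
run #7 (a=7, x=9) runs B1->F, B2->F, B4->E, B3->T, B5->F, B4->E, B3->T, B5->F, B4->S, B3->F, B7->S, B6->F, B8->T; records B1=F, B2=F, B3=T, B3=F, B4=S, B4=E, B5=F, B6=F, B7=S, B8=T
run #8 (a=11, x=10) runs B1->F, B2->F, B4->S, B3->F, B7->E, B6->F, B8->T; records B1=F, B2=F, B3=F, B4=S, B6=F, B7=E, B8=T
pool-wide coverage (16 outcomes): B1=T, B1=F, B2=T, B2=F, B3=T, B3=F, B4=S, B4=E, B5=T, B5=F, B6=T, B6=F, B7=S, B7=E, B8=T, B8=F
checked all size-1 subsets: none covers 16 outcomes (max 12/16)
checked all size-2 subsets: none covers 16 outcomes (max 15/16)
the canonical winner is {1, 4, 7}: size 3, full 16-outcome coverage, earliest index list among size-3 covers
Answer: 1, 4, 7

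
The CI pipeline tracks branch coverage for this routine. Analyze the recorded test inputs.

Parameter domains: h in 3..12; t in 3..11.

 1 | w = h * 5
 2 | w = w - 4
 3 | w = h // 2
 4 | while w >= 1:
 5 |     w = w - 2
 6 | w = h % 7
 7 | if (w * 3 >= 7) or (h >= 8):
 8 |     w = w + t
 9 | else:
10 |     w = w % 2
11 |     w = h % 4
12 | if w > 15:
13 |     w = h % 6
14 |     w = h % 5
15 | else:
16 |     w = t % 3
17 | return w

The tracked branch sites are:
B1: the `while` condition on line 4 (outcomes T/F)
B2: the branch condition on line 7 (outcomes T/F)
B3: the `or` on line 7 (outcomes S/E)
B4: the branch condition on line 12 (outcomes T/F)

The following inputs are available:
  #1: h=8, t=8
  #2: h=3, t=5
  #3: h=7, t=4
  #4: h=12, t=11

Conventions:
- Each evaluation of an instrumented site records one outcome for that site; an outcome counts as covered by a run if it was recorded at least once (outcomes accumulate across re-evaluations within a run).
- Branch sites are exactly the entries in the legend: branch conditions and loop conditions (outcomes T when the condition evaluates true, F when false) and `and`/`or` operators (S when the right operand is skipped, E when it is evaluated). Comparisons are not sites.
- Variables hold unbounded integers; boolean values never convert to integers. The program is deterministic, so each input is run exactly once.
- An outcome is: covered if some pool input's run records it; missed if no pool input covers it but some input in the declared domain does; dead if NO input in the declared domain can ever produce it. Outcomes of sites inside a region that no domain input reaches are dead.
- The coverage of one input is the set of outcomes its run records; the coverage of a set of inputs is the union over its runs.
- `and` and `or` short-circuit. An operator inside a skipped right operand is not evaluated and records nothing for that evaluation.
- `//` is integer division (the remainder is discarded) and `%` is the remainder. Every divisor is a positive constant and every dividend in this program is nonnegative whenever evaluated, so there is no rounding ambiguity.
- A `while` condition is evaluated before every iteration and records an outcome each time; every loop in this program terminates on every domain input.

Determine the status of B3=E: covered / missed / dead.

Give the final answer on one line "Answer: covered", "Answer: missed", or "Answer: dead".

B3=E is recorded by pool input(s) 1, 3 -> covered

Answer: covered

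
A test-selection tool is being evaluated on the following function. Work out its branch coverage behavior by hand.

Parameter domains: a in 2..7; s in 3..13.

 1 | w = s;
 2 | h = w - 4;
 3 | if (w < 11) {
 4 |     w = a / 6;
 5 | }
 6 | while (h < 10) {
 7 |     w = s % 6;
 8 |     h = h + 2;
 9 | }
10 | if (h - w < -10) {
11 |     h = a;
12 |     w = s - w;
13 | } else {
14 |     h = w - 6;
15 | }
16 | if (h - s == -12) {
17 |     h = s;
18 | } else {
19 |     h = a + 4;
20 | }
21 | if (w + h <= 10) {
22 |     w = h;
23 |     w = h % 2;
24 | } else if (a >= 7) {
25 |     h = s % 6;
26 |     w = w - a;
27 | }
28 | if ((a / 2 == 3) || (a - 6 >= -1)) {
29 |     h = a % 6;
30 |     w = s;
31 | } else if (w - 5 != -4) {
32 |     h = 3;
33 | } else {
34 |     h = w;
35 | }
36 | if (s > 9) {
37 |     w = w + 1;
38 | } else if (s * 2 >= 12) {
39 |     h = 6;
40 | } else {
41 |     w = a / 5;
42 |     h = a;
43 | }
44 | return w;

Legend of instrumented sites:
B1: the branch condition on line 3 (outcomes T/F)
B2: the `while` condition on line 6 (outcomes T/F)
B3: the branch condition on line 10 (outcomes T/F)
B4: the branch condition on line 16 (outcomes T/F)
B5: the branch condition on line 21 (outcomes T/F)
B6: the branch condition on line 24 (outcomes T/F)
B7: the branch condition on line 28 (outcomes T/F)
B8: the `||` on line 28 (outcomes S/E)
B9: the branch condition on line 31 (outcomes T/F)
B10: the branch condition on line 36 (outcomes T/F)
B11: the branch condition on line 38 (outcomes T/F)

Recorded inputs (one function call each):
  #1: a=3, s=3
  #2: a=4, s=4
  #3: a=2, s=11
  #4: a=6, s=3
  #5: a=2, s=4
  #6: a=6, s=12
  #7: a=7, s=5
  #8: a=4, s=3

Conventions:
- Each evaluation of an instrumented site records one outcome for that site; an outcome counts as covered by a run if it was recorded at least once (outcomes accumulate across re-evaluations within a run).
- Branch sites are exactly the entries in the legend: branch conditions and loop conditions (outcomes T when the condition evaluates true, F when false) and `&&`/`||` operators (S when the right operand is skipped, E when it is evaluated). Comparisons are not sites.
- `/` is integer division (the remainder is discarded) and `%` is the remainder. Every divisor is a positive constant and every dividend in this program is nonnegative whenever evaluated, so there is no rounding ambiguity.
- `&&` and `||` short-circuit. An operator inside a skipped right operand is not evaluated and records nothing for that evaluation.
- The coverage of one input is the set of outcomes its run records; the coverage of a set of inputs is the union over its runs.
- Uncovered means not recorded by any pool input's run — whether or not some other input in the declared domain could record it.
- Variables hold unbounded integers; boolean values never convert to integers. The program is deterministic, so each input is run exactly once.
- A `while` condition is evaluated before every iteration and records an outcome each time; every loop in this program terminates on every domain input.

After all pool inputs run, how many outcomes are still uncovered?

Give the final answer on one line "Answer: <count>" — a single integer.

input #1, a=3, s=3: outcomes B1=T, B2=T, B2=F, B3=F, B4=F, B5=T, B7=F, B8=E, B9=F, B10=F, B11=F
input #2, a=4, s=4: outcomes B1=T, B2=T, B2=F, B3=F, B4=F, B5=F, B6=F, B7=F, B8=E, B9=T, B10=F, B11=F
input #3, a=2, s=11: outcomes B1=F, B2=T, B2=F, B3=F, B4=T, B5=F, B6=F, B7=F, B8=E, B9=T, B10=T
input #4, a=6, s=3: outcomes B1=T, B2=T, B2=F, B3=F, B4=F, B5=F, B6=F, B7=T, B8=S, B10=F, B11=F
input #5, a=2, s=4: outcomes B1=T, B2=T, B2=F, B3=F, B4=F, B5=T, B7=F, B8=E, B9=T, B10=F, B11=F
input #6, a=6, s=12: outcomes B1=F, B2=T, B2=F, B3=F, B4=F, B5=T, B7=T, B8=S, B10=T
input #7, a=7, s=5: outcomes B1=T, B2=T, B2=F, B3=F, B4=F, B5=F, B6=T, B7=T, B8=S, B10=F, B11=F
input #8, a=4, s=3: outcomes B1=T, B2=T, B2=F, B3=F, B4=F, B5=F, B6=F, B7=F, B8=E, B9=T, B10=F, B11=F
union over the pool: B1=T, B1=F, B2=T, B2=F, B3=F, B4=T, B4=F, B5=T, B5=F, B6=T, B6=F, B7=T, B7=F, B8=S, B8=E, B9=T, B9=F, B10=T, B10=F, B11=F
uncovered (2 of 22): B3=T, B11=T

Answer: 2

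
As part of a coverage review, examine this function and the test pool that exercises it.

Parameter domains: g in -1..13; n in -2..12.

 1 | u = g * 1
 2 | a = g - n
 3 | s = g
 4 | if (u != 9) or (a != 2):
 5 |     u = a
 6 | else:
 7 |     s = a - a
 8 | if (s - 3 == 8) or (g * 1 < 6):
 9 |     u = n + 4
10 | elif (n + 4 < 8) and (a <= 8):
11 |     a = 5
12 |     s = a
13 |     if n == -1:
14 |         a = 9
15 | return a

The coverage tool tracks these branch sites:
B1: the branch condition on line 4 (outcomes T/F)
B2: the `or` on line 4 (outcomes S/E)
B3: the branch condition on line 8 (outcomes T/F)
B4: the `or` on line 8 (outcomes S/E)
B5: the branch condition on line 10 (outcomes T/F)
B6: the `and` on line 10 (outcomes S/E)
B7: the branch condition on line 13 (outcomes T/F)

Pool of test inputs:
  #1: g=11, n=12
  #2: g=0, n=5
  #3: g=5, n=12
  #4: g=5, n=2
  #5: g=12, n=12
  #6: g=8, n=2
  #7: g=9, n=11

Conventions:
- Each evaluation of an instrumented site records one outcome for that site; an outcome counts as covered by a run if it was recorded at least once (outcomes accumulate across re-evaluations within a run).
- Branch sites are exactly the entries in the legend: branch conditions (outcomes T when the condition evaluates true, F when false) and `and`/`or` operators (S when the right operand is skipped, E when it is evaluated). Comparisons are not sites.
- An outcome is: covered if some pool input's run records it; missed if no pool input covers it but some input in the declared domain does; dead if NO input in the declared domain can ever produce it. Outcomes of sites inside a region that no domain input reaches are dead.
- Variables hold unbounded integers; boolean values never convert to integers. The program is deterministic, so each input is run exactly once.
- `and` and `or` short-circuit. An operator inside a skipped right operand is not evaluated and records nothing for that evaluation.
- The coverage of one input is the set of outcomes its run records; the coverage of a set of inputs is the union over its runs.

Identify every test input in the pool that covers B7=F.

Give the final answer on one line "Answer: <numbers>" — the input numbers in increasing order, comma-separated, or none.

input #1 (g=11, n=12): never hits B7=F
input #2 (g=0, n=5): never hits B7=F
input #3 (g=5, n=12): never hits B7=F
input #4 (g=5, n=2): never hits B7=F
input #5 (g=12, n=12): never hits B7=F
input #6 (g=8, n=2): hits B7=F
input #7 (g=9, n=11): never hits B7=F

Answer: 6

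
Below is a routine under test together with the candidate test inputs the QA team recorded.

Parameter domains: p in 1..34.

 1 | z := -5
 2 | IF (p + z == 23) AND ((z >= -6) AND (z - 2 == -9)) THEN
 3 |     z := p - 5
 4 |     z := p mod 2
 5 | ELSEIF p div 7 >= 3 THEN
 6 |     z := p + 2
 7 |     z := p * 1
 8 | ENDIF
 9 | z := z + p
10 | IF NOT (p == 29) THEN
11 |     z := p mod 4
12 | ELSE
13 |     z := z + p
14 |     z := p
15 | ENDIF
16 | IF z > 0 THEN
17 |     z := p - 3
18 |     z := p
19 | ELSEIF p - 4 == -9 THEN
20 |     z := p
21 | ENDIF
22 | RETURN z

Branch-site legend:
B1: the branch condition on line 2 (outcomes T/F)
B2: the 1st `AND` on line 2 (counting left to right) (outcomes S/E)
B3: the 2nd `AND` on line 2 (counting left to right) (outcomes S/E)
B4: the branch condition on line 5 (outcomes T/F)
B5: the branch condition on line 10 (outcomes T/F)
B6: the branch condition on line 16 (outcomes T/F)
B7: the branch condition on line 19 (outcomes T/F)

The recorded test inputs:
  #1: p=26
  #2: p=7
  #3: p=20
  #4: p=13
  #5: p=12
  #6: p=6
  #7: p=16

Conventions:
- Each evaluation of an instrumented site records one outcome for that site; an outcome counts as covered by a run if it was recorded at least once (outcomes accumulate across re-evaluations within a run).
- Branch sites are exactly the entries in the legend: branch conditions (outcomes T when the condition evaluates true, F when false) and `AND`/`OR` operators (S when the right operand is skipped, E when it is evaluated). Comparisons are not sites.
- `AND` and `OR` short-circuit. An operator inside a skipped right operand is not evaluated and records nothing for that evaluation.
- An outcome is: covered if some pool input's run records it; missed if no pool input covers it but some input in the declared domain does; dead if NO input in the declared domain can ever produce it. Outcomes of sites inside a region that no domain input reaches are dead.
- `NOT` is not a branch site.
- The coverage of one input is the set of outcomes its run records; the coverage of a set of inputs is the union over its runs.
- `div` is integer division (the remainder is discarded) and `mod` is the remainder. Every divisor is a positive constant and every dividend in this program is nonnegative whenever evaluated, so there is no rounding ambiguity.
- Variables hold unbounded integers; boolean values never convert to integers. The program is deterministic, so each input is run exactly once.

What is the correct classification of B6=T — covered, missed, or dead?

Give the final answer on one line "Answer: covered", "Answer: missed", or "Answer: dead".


B6=T is recorded by pool input(s) 1, 2, 4, 6 -> covered
Answer: covered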